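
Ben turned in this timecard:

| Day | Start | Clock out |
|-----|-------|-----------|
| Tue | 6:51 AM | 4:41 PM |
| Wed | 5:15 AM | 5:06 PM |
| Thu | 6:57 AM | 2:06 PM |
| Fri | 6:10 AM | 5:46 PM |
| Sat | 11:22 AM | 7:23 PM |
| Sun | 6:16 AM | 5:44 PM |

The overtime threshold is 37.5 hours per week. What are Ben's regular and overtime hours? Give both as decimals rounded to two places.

Tue: 6:51 AM–4:41 PM = 9 h 50 min
Wed: 5:15 AM–5:06 PM = 11 h 51 min
Thu: 6:57 AM–2:06 PM = 7 h 9 min
Fri: 6:10 AM–5:46 PM = 11 h 36 min
Sat: 11:22 AM–7:23 PM = 8 h 1 min
Sun: 6:16 AM–5:44 PM = 11 h 28 min
Total worked: 59 h 55 min = 59.92 h.
Threshold 37.5 h → overtime 22 h 25 min, regular 37 h 30 min.

Regular 37.50 hours, overtime 22.42 hours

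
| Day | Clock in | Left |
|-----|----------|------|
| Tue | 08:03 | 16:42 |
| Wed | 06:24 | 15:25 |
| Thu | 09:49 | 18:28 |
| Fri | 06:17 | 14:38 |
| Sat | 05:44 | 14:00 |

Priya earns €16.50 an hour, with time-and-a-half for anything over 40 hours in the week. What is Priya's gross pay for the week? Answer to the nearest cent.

€732.60

Tue: 08:03–16:42 = 8 h 39 min
Wed: 06:24–15:25 = 9 h 1 min
Thu: 09:49–18:28 = 8 h 39 min
Fri: 06:17–14:38 = 8 h 21 min
Sat: 05:44–14:00 = 8 h 16 min
Total worked: 42 h 56 min = 2576 min.
Regular 40 h 0 min = 2400 min at €16.50/h; overtime 2 h 56 min = 176 min at €24.75/h.
Pay = (2400 × €16.50 + 176 × €24.75) ÷ 60 = €732.60.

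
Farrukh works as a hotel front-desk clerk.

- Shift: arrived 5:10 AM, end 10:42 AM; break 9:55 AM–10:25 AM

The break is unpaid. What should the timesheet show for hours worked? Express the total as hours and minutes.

Shift: 5:10 AM–10:42 AM = 5 h 32 min; less 30 min break → 5 h 2 min

5 h 2 min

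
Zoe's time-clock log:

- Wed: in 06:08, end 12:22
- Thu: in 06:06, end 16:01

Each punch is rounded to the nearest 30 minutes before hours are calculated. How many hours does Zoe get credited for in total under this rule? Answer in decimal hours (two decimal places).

16.50 hours

Wed: in 06:08→06:00, out 12:22→12:30; 6 h 30 min
Thu: in 06:06→06:00, out 16:01→16:00; 10 h 0 min
Total credited: 16 h 30 min.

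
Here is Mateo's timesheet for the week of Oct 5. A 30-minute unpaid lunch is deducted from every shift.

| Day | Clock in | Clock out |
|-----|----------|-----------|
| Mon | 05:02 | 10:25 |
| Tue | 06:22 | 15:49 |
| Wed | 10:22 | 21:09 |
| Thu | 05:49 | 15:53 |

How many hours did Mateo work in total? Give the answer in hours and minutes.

33 h 41 min

Mon: 05:02–10:25 = 5 h 23 min; less 30 min break → 4 h 53 min
Tue: 06:22–15:49 = 9 h 27 min; less 30 min break → 8 h 57 min
Wed: 10:22–21:09 = 10 h 47 min; less 30 min break → 10 h 17 min
Thu: 05:49–15:53 = 10 h 4 min; less 30 min break → 9 h 34 min
Total: 4 h 53 min + 8 h 57 min + 10 h 17 min + 9 h 34 min = 33 h 41 min.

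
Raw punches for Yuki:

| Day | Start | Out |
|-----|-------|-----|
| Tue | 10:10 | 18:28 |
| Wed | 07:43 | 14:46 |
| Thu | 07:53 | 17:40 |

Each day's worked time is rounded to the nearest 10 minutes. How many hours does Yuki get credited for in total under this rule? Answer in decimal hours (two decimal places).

Tue: 10:10–18:28 = 8 h 18 min → rounds to 8 h 20 min
Wed: 07:43–14:46 = 7 h 3 min → rounds to 7 h 0 min
Thu: 07:53–17:40 = 9 h 47 min → rounds to 9 h 50 min
Total credited: 25 h 10 min.

25.17 hours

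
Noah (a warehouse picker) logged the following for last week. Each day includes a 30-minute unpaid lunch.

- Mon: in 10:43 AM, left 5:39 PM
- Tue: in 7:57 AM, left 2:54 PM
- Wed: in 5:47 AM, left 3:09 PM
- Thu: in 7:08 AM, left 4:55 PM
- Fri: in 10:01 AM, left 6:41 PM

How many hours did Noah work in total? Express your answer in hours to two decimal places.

Mon: 10:43 AM–5:39 PM = 6 h 56 min; less 30 min break → 6 h 26 min
Tue: 7:57 AM–2:54 PM = 6 h 57 min; less 30 min break → 6 h 27 min
Wed: 5:47 AM–3:09 PM = 9 h 22 min; less 30 min break → 8 h 52 min
Thu: 7:08 AM–4:55 PM = 9 h 47 min; less 30 min break → 9 h 17 min
Fri: 10:01 AM–6:41 PM = 8 h 40 min; less 30 min break → 8 h 10 min
Total: 6 h 26 min + 6 h 27 min + 8 h 52 min + 9 h 17 min + 8 h 10 min = 39 h 12 min.

39.20 hours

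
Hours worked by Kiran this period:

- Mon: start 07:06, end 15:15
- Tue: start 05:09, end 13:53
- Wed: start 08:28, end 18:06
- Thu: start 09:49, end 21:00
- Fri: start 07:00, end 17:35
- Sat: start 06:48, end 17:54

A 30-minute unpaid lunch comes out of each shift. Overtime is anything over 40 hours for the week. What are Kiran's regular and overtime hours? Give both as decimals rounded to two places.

Regular 40.00 hours, overtime 16.38 hours

Mon: 07:06–15:15 = 8 h 9 min; less 30 min break → 7 h 39 min
Tue: 05:09–13:53 = 8 h 44 min; less 30 min break → 8 h 14 min
Wed: 08:28–18:06 = 9 h 38 min; less 30 min break → 9 h 8 min
Thu: 09:49–21:00 = 11 h 11 min; less 30 min break → 10 h 41 min
Fri: 07:00–17:35 = 10 h 35 min; less 30 min break → 10 h 5 min
Sat: 06:48–17:54 = 11 h 6 min; less 30 min break → 10 h 36 min
Total worked: 56 h 23 min = 56.38 h.
Threshold 40 h → overtime 16 h 23 min, regular 40 h 0 min.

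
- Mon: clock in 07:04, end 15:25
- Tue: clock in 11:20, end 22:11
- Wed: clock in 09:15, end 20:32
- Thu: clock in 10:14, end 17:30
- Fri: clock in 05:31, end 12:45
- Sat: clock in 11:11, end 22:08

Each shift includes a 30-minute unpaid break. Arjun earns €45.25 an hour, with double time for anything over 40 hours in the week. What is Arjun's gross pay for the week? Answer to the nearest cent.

€2980.47

Mon: 07:04–15:25 = 8 h 21 min; less 30 min break → 7 h 51 min
Tue: 11:20–22:11 = 10 h 51 min; less 30 min break → 10 h 21 min
Wed: 09:15–20:32 = 11 h 17 min; less 30 min break → 10 h 47 min
Thu: 10:14–17:30 = 7 h 16 min; less 30 min break → 6 h 46 min
Fri: 05:31–12:45 = 7 h 14 min; less 30 min break → 6 h 44 min
Sat: 11:11–22:08 = 10 h 57 min; less 30 min break → 10 h 27 min
Total worked: 52 h 56 min = 3176 min.
Regular 40 h 0 min = 2400 min at €45.25/h; overtime 12 h 56 min = 776 min at €90.50/h.
Pay = (2400 × €45.25 + 776 × €90.50) ÷ 60 = €2980.47.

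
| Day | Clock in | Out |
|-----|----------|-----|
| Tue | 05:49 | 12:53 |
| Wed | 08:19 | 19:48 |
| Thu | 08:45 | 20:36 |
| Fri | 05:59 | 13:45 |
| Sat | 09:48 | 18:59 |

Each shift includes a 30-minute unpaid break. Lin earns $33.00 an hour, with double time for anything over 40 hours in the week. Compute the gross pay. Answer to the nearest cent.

$1640.10

Tue: 05:49–12:53 = 7 h 4 min; less 30 min break → 6 h 34 min
Wed: 08:19–19:48 = 11 h 29 min; less 30 min break → 10 h 59 min
Thu: 08:45–20:36 = 11 h 51 min; less 30 min break → 11 h 21 min
Fri: 05:59–13:45 = 7 h 46 min; less 30 min break → 7 h 16 min
Sat: 09:48–18:59 = 9 h 11 min; less 30 min break → 8 h 41 min
Total worked: 44 h 51 min = 2691 min.
Regular 40 h 0 min = 2400 min at $33.00/h; overtime 4 h 51 min = 291 min at $66.00/h.
Pay = (2400 × $33.00 + 291 × $66.00) ÷ 60 = $1640.10.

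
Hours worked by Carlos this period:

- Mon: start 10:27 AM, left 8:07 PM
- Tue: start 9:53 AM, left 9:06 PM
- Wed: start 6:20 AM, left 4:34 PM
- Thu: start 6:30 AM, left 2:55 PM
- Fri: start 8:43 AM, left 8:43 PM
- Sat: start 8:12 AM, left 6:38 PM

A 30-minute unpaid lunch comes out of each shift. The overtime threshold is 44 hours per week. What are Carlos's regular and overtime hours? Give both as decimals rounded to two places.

Regular 44.00 hours, overtime 14.97 hours

Mon: 10:27 AM–8:07 PM = 9 h 40 min; less 30 min break → 9 h 10 min
Tue: 9:53 AM–9:06 PM = 11 h 13 min; less 30 min break → 10 h 43 min
Wed: 6:20 AM–4:34 PM = 10 h 14 min; less 30 min break → 9 h 44 min
Thu: 6:30 AM–2:55 PM = 8 h 25 min; less 30 min break → 7 h 55 min
Fri: 8:43 AM–8:43 PM = 12 h 0 min; less 30 min break → 11 h 30 min
Sat: 8:12 AM–6:38 PM = 10 h 26 min; less 30 min break → 9 h 56 min
Total worked: 58 h 58 min = 58.97 h.
Threshold 44 h → overtime 14 h 58 min, regular 44 h 0 min.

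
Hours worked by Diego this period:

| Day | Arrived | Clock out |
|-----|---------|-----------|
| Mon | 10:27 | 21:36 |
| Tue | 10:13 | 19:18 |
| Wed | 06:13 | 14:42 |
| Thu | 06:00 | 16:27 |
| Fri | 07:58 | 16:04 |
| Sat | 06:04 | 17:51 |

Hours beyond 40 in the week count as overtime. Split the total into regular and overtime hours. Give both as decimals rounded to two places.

Mon: 10:27–21:36 = 11 h 9 min
Tue: 10:13–19:18 = 9 h 5 min
Wed: 06:13–14:42 = 8 h 29 min
Thu: 06:00–16:27 = 10 h 27 min
Fri: 07:58–16:04 = 8 h 6 min
Sat: 06:04–17:51 = 11 h 47 min
Total worked: 59 h 3 min = 59.05 h.
Threshold 40 h → overtime 19 h 3 min, regular 40 h 0 min.

Regular 40.00 hours, overtime 19.05 hours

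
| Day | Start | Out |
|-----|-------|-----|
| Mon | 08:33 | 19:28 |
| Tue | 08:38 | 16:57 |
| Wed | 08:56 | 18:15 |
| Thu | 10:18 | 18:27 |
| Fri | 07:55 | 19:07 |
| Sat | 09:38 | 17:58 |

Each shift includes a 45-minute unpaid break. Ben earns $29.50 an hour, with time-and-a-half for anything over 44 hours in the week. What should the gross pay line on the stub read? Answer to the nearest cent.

Mon: 08:33–19:28 = 10 h 55 min; less 45 min break → 10 h 10 min
Tue: 08:38–16:57 = 8 h 19 min; less 45 min break → 7 h 34 min
Wed: 08:56–18:15 = 9 h 19 min; less 45 min break → 8 h 34 min
Thu: 10:18–18:27 = 8 h 9 min; less 45 min break → 7 h 24 min
Fri: 07:55–19:07 = 11 h 12 min; less 45 min break → 10 h 27 min
Sat: 09:38–17:58 = 8 h 20 min; less 45 min break → 7 h 35 min
Total worked: 51 h 44 min = 3104 min.
Regular 44 h 0 min = 2640 min at $29.50/h; overtime 7 h 44 min = 464 min at $44.25/h.
Pay = (2640 × $29.50 + 464 × $44.25) ÷ 60 = $1640.20.

$1640.20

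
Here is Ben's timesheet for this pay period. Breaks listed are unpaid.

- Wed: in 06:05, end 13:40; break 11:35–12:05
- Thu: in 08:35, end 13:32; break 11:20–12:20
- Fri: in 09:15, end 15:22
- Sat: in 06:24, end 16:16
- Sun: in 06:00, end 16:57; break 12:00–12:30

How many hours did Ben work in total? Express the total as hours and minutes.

37 h 28 min

Wed: 06:05–13:40 = 7 h 35 min; less 30 min break → 7 h 5 min
Thu: 08:35–13:32 = 4 h 57 min; less 60 min break → 3 h 57 min
Fri: 09:15–15:22 = 6 h 7 min
Sat: 06:24–16:16 = 9 h 52 min
Sun: 06:00–16:57 = 10 h 57 min; less 30 min break → 10 h 27 min
Total: 7 h 5 min + 3 h 57 min + 6 h 7 min + 9 h 52 min + 10 h 27 min = 37 h 28 min.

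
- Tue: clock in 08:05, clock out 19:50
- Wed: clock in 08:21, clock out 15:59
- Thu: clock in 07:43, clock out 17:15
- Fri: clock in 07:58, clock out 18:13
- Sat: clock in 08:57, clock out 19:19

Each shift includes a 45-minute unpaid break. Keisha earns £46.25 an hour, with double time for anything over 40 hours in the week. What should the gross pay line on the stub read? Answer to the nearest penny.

Tue: 08:05–19:50 = 11 h 45 min; less 45 min break → 11 h 0 min
Wed: 08:21–15:59 = 7 h 38 min; less 45 min break → 6 h 53 min
Thu: 07:43–17:15 = 9 h 32 min; less 45 min break → 8 h 47 min
Fri: 07:58–18:13 = 10 h 15 min; less 45 min break → 9 h 30 min
Sat: 08:57–19:19 = 10 h 22 min; less 45 min break → 9 h 37 min
Total worked: 45 h 47 min = 2747 min.
Regular 40 h 0 min = 2400 min at £46.25/h; overtime 5 h 47 min = 347 min at £92.50/h.
Pay = (2400 × £46.25 + 347 × £92.50) ÷ 60 = £2384.96.

£2384.96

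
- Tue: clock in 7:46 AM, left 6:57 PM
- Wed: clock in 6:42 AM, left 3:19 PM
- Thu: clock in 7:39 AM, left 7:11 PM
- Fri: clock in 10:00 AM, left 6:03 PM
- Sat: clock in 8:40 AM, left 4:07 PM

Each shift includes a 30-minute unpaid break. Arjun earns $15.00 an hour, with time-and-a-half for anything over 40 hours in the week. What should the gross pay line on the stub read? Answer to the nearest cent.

Tue: 7:46 AM–6:57 PM = 11 h 11 min; less 30 min break → 10 h 41 min
Wed: 6:42 AM–3:19 PM = 8 h 37 min; less 30 min break → 8 h 7 min
Thu: 7:39 AM–7:11 PM = 11 h 32 min; less 30 min break → 11 h 2 min
Fri: 10:00 AM–6:03 PM = 8 h 3 min; less 30 min break → 7 h 33 min
Sat: 8:40 AM–4:07 PM = 7 h 27 min; less 30 min break → 6 h 57 min
Total worked: 44 h 20 min = 2660 min.
Regular 40 h 0 min = 2400 min at $15.00/h; overtime 4 h 20 min = 260 min at $22.50/h.
Pay = (2400 × $15.00 + 260 × $22.50) ÷ 60 = $697.50.

$697.50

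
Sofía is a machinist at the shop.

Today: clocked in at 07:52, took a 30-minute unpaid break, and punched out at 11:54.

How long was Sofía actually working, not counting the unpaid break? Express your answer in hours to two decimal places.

3.53 hours

Today: 07:52–11:54 = 4 h 2 min; less 30 min break → 3 h 32 min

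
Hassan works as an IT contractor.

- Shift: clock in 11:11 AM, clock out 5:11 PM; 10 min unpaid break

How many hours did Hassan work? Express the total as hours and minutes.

5 h 50 min

Shift: 11:11 AM–5:11 PM = 6 h 0 min; less 10 min break → 5 h 50 min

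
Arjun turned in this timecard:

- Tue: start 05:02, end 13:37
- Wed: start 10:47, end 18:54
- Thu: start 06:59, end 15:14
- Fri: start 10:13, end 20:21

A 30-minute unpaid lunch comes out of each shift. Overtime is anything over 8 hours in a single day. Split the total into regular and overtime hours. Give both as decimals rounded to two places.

Tue: 05:02–13:37 = 8 h 35 min; less 30 min break → 8 h 5 min
Wed: 10:47–18:54 = 8 h 7 min; less 30 min break → 7 h 37 min
Thu: 06:59–15:14 = 8 h 15 min; less 30 min break → 7 h 45 min
Fri: 10:13–20:21 = 10 h 8 min; less 30 min break → 9 h 38 min
Tue reg 8 h 0 min / OT 0 h 5 min; Wed reg 7 h 37 min / OT 0 h 0 min; Thu reg 7 h 45 min / OT 0 h 0 min; Fri reg 8 h 0 min / OT 1 h 38 min.
Totals: regular 31 h 22 min, overtime 1 h 43 min.

Regular 31.37 hours, overtime 1.72 hours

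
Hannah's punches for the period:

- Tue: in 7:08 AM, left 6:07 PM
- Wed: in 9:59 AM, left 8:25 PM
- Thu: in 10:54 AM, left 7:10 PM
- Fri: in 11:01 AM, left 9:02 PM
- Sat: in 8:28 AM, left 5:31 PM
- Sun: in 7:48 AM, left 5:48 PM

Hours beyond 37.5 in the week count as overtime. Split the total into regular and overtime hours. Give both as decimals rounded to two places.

Tue: 7:08 AM–6:07 PM = 10 h 59 min
Wed: 9:59 AM–8:25 PM = 10 h 26 min
Thu: 10:54 AM–7:10 PM = 8 h 16 min
Fri: 11:01 AM–9:02 PM = 10 h 1 min
Sat: 8:28 AM–5:31 PM = 9 h 3 min
Sun: 7:48 AM–5:48 PM = 10 h 0 min
Total worked: 58 h 45 min = 58.75 h.
Threshold 37.5 h → overtime 21 h 15 min, regular 37 h 30 min.

Regular 37.50 hours, overtime 21.25 hours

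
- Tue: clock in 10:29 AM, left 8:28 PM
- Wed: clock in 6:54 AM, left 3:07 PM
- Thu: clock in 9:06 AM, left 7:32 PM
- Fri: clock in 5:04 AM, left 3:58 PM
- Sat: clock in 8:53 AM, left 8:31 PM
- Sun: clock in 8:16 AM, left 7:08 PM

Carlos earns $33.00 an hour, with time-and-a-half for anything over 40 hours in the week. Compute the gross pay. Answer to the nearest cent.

$2410.65

Tue: 10:29 AM–8:28 PM = 9 h 59 min
Wed: 6:54 AM–3:07 PM = 8 h 13 min
Thu: 9:06 AM–7:32 PM = 10 h 26 min
Fri: 5:04 AM–3:58 PM = 10 h 54 min
Sat: 8:53 AM–8:31 PM = 11 h 38 min
Sun: 8:16 AM–7:08 PM = 10 h 52 min
Total worked: 62 h 2 min = 3722 min.
Regular 40 h 0 min = 2400 min at $33.00/h; overtime 22 h 2 min = 1322 min at $49.50/h.
Pay = (2400 × $33.00 + 1322 × $49.50) ÷ 60 = $2410.65.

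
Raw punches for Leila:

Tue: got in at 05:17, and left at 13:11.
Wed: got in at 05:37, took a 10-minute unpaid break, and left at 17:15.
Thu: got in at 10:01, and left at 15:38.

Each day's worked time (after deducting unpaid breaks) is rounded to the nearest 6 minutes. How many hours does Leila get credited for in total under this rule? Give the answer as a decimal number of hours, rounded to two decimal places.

25.00 hours

Tue: 05:17–13:11 = 7 h 54 min → rounds to 7 h 54 min
Wed: 05:37–17:15 = 11 h 38 min − 10 min = 11 h 28 min → rounds to 11 h 30 min
Thu: 10:01–15:38 = 5 h 37 min → rounds to 5 h 36 min
Total credited: 25 h 0 min.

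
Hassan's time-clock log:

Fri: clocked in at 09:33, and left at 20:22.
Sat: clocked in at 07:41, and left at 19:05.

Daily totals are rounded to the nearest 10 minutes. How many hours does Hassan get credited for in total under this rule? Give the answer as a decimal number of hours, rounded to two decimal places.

22.17 hours

Fri: 09:33–20:22 = 10 h 49 min → rounds to 10 h 50 min
Sat: 07:41–19:05 = 11 h 24 min → rounds to 11 h 20 min
Total credited: 22 h 10 min.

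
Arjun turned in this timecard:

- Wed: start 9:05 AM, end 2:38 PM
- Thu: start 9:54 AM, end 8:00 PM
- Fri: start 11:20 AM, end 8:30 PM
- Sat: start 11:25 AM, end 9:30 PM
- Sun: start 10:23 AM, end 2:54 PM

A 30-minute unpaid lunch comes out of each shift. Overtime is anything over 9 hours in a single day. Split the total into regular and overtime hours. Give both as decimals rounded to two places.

Regular 35.73 hours, overtime 1.18 hours

Wed: 9:05 AM–2:38 PM = 5 h 33 min; less 30 min break → 5 h 3 min
Thu: 9:54 AM–8:00 PM = 10 h 6 min; less 30 min break → 9 h 36 min
Fri: 11:20 AM–8:30 PM = 9 h 10 min; less 30 min break → 8 h 40 min
Sat: 11:25 AM–9:30 PM = 10 h 5 min; less 30 min break → 9 h 35 min
Sun: 10:23 AM–2:54 PM = 4 h 31 min; less 30 min break → 4 h 1 min
Wed reg 5 h 3 min / OT 0 h 0 min; Thu reg 9 h 0 min / OT 0 h 36 min; Fri reg 8 h 40 min / OT 0 h 0 min; Sat reg 9 h 0 min / OT 0 h 35 min; Sun reg 4 h 1 min / OT 0 h 0 min.
Totals: regular 35 h 44 min, overtime 1 h 11 min.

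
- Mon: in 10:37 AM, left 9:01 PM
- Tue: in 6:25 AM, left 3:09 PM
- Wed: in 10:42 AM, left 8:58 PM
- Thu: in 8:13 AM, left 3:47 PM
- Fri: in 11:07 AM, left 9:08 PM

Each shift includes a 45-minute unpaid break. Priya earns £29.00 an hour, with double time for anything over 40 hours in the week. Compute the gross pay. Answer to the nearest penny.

£1347.53

Mon: 10:37 AM–9:01 PM = 10 h 24 min; less 45 min break → 9 h 39 min
Tue: 6:25 AM–3:09 PM = 8 h 44 min; less 45 min break → 7 h 59 min
Wed: 10:42 AM–8:58 PM = 10 h 16 min; less 45 min break → 9 h 31 min
Thu: 8:13 AM–3:47 PM = 7 h 34 min; less 45 min break → 6 h 49 min
Fri: 11:07 AM–9:08 PM = 10 h 1 min; less 45 min break → 9 h 16 min
Total worked: 43 h 14 min = 2594 min.
Regular 40 h 0 min = 2400 min at £29.00/h; overtime 3 h 14 min = 194 min at £58.00/h.
Pay = (2400 × £29.00 + 194 × £58.00) ÷ 60 = £1347.53.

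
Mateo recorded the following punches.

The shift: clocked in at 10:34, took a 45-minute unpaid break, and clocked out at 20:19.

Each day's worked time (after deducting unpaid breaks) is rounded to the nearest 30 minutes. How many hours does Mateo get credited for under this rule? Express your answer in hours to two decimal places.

9.00 hours

The shift: 10:34–20:19 = 9 h 45 min − 45 min = 9 h 0 min → rounds to 9 h 0 min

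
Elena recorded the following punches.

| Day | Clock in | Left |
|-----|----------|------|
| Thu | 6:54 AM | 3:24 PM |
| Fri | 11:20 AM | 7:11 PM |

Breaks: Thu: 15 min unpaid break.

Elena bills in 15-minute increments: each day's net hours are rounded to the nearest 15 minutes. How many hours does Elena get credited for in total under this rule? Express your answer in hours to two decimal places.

16.00 hours

Thu: 6:54 AM–3:24 PM = 8 h 30 min − 15 min = 8 h 15 min → rounds to 8 h 15 min
Fri: 11:20 AM–7:11 PM = 7 h 51 min → rounds to 7 h 45 min
Total credited: 16 h 0 min.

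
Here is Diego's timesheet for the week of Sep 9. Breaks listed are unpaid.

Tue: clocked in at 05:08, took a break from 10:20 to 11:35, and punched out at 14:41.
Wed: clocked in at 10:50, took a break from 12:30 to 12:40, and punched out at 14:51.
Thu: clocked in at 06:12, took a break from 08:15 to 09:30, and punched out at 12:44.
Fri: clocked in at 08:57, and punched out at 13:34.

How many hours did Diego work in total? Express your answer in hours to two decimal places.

Tue: 05:08–14:41 = 9 h 33 min; less 75 min break → 8 h 18 min
Wed: 10:50–14:51 = 4 h 1 min; less 10 min break → 3 h 51 min
Thu: 06:12–12:44 = 6 h 32 min; less 75 min break → 5 h 17 min
Fri: 08:57–13:34 = 4 h 37 min
Total: 8 h 18 min + 3 h 51 min + 5 h 17 min + 4 h 37 min = 22 h 3 min.

22.05 hours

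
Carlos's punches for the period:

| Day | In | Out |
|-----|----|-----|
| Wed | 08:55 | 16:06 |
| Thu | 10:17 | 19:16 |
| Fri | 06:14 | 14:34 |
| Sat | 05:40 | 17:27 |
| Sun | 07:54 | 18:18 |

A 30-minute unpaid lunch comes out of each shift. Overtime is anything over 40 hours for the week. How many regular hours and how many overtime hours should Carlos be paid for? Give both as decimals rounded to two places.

Wed: 08:55–16:06 = 7 h 11 min; less 30 min break → 6 h 41 min
Thu: 10:17–19:16 = 8 h 59 min; less 30 min break → 8 h 29 min
Fri: 06:14–14:34 = 8 h 20 min; less 30 min break → 7 h 50 min
Sat: 05:40–17:27 = 11 h 47 min; less 30 min break → 11 h 17 min
Sun: 07:54–18:18 = 10 h 24 min; less 30 min break → 9 h 54 min
Total worked: 44 h 11 min = 44.18 h.
Threshold 40 h → overtime 4 h 11 min, regular 40 h 0 min.

Regular 40.00 hours, overtime 4.18 hours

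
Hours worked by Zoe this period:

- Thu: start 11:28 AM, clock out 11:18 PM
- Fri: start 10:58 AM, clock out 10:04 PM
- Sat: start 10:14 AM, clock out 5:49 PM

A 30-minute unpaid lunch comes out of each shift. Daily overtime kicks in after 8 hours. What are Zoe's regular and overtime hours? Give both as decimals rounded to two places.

Thu: 11:28 AM–11:18 PM = 11 h 50 min; less 30 min break → 11 h 20 min
Fri: 10:58 AM–10:04 PM = 11 h 6 min; less 30 min break → 10 h 36 min
Sat: 10:14 AM–5:49 PM = 7 h 35 min; less 30 min break → 7 h 5 min
Thu reg 8 h 0 min / OT 3 h 20 min; Fri reg 8 h 0 min / OT 2 h 36 min; Sat reg 7 h 5 min / OT 0 h 0 min.
Totals: regular 23 h 5 min, overtime 5 h 56 min.

Regular 23.08 hours, overtime 5.93 hours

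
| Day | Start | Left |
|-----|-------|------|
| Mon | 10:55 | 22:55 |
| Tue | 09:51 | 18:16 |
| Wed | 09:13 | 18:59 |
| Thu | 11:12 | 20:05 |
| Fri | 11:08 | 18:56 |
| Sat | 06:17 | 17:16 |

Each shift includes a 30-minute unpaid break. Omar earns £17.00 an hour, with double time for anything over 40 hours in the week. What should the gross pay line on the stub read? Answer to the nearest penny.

Mon: 10:55–22:55 = 12 h 0 min; less 30 min break → 11 h 30 min
Tue: 09:51–18:16 = 8 h 25 min; less 30 min break → 7 h 55 min
Wed: 09:13–18:59 = 9 h 46 min; less 30 min break → 9 h 16 min
Thu: 11:12–20:05 = 8 h 53 min; less 30 min break → 8 h 23 min
Fri: 11:08–18:56 = 7 h 48 min; less 30 min break → 7 h 18 min
Sat: 06:17–17:16 = 10 h 59 min; less 30 min break → 10 h 29 min
Total worked: 54 h 51 min = 3291 min.
Regular 40 h 0 min = 2400 min at £17.00/h; overtime 14 h 51 min = 891 min at £34.00/h.
Pay = (2400 × £17.00 + 891 × £34.00) ÷ 60 = £1184.90.

£1184.90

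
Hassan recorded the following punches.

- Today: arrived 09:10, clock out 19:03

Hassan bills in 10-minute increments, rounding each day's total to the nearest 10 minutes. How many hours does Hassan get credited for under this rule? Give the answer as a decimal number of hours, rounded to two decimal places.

9.83 hours

Today: 09:10–19:03 = 9 h 53 min → rounds to 9 h 50 min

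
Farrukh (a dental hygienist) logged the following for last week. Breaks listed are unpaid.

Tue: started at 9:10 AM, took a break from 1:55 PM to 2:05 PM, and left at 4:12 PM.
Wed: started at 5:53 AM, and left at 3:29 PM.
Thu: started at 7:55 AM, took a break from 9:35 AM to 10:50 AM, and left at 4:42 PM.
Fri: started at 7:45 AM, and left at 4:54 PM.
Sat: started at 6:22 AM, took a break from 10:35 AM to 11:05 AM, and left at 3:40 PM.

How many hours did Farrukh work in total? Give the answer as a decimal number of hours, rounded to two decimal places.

Tue: 9:10 AM–4:12 PM = 7 h 2 min; less 10 min break → 6 h 52 min
Wed: 5:53 AM–3:29 PM = 9 h 36 min
Thu: 7:55 AM–4:42 PM = 8 h 47 min; less 75 min break → 7 h 32 min
Fri: 7:45 AM–4:54 PM = 9 h 9 min
Sat: 6:22 AM–3:40 PM = 9 h 18 min; less 30 min break → 8 h 48 min
Total: 6 h 52 min + 9 h 36 min + 7 h 32 min + 9 h 9 min + 8 h 48 min = 41 h 57 min.

41.95 hours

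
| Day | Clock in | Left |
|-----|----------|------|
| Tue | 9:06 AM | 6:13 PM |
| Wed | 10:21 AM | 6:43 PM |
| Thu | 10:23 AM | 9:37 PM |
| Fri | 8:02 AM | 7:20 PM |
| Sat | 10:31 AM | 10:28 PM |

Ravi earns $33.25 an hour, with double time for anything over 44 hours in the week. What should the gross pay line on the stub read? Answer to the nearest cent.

Tue: 9:06 AM–6:13 PM = 9 h 7 min
Wed: 10:21 AM–6:43 PM = 8 h 22 min
Thu: 10:23 AM–9:37 PM = 11 h 14 min
Fri: 8:02 AM–7:20 PM = 11 h 18 min
Sat: 10:31 AM–10:28 PM = 11 h 57 min
Total worked: 51 h 58 min = 3118 min.
Regular 44 h 0 min = 2640 min at $33.25/h; overtime 7 h 58 min = 478 min at $66.50/h.
Pay = (2640 × $33.25 + 478 × $66.50) ÷ 60 = $1992.78.

$1992.78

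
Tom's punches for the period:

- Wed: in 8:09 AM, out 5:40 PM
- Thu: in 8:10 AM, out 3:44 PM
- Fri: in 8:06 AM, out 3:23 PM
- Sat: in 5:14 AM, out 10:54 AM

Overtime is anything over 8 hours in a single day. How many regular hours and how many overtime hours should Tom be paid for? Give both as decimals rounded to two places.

Regular 28.52 hours, overtime 1.52 hours

Wed: 8:09 AM–5:40 PM = 9 h 31 min
Thu: 8:10 AM–3:44 PM = 7 h 34 min
Fri: 8:06 AM–3:23 PM = 7 h 17 min
Sat: 5:14 AM–10:54 AM = 5 h 40 min
Wed reg 8 h 0 min / OT 1 h 31 min; Thu reg 7 h 34 min / OT 0 h 0 min; Fri reg 7 h 17 min / OT 0 h 0 min; Sat reg 5 h 40 min / OT 0 h 0 min.
Totals: regular 28 h 31 min, overtime 1 h 31 min.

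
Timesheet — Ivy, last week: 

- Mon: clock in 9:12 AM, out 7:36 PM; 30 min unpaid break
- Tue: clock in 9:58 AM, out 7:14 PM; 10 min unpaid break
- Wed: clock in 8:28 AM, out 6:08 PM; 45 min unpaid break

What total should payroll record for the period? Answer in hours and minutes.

Mon: 9:12 AM–7:36 PM = 10 h 24 min; less 30 min break → 9 h 54 min
Tue: 9:58 AM–7:14 PM = 9 h 16 min; less 10 min break → 9 h 6 min
Wed: 8:28 AM–6:08 PM = 9 h 40 min; less 45 min break → 8 h 55 min
Total: 9 h 54 min + 9 h 6 min + 8 h 55 min = 27 h 55 min.

27 h 55 min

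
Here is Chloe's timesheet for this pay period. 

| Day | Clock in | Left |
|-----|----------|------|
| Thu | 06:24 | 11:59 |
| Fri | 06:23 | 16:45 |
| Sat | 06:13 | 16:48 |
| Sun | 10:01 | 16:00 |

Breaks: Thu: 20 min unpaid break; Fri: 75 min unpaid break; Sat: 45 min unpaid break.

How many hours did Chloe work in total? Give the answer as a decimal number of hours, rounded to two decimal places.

Thu: 06:24–11:59 = 5 h 35 min; less 20 min break → 5 h 15 min
Fri: 06:23–16:45 = 10 h 22 min; less 75 min break → 9 h 7 min
Sat: 06:13–16:48 = 10 h 35 min; less 45 min break → 9 h 50 min
Sun: 10:01–16:00 = 5 h 59 min
Total: 5 h 15 min + 9 h 7 min + 9 h 50 min + 5 h 59 min = 30 h 11 min.

30.18 hours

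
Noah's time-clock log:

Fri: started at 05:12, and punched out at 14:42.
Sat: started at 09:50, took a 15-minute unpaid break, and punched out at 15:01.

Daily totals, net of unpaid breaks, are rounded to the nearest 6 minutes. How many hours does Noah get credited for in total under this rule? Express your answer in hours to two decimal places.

14.40 hours

Fri: 05:12–14:42 = 9 h 30 min → rounds to 9 h 30 min
Sat: 09:50–15:01 = 5 h 11 min − 15 min = 4 h 56 min → rounds to 4 h 54 min
Total credited: 14 h 24 min.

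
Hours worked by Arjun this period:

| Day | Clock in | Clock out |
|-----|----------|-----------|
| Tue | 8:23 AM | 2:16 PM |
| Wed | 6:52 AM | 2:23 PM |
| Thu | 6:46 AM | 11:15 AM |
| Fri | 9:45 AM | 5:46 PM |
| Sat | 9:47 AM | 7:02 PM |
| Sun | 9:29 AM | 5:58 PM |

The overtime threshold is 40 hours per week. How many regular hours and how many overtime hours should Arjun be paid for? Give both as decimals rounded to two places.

Regular 40.00 hours, overtime 3.63 hours

Tue: 8:23 AM–2:16 PM = 5 h 53 min
Wed: 6:52 AM–2:23 PM = 7 h 31 min
Thu: 6:46 AM–11:15 AM = 4 h 29 min
Fri: 9:45 AM–5:46 PM = 8 h 1 min
Sat: 9:47 AM–7:02 PM = 9 h 15 min
Sun: 9:29 AM–5:58 PM = 8 h 29 min
Total worked: 43 h 38 min = 43.63 h.
Threshold 40 h → overtime 3 h 38 min, regular 40 h 0 min.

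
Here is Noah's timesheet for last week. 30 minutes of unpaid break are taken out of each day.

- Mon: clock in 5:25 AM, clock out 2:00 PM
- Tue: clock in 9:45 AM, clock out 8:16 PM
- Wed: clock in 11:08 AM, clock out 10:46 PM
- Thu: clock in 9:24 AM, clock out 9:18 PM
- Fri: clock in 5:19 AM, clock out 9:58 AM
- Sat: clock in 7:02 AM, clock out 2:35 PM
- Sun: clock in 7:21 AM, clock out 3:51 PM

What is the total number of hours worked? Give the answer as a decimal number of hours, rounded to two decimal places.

59.83 hours

Mon: 5:25 AM–2:00 PM = 8 h 35 min; less 30 min break → 8 h 5 min
Tue: 9:45 AM–8:16 PM = 10 h 31 min; less 30 min break → 10 h 1 min
Wed: 11:08 AM–10:46 PM = 11 h 38 min; less 30 min break → 11 h 8 min
Thu: 9:24 AM–9:18 PM = 11 h 54 min; less 30 min break → 11 h 24 min
Fri: 5:19 AM–9:58 AM = 4 h 39 min; less 30 min break → 4 h 9 min
Sat: 7:02 AM–2:35 PM = 7 h 33 min; less 30 min break → 7 h 3 min
Sun: 7:21 AM–3:51 PM = 8 h 30 min; less 30 min break → 8 h 0 min
Total: 8 h 5 min + 10 h 1 min + 11 h 8 min + 11 h 24 min + 4 h 9 min + 7 h 3 min + 8 h 0 min = 59 h 50 min.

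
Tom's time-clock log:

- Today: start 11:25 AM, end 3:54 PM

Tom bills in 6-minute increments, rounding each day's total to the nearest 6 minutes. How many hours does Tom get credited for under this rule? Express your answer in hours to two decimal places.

4.50 hours

Today: 11:25 AM–3:54 PM = 4 h 29 min → rounds to 4 h 30 min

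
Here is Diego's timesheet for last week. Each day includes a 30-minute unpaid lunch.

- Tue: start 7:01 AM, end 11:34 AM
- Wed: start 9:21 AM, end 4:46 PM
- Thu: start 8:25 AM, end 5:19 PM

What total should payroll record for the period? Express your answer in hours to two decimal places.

Tue: 7:01 AM–11:34 AM = 4 h 33 min; less 30 min break → 4 h 3 min
Wed: 9:21 AM–4:46 PM = 7 h 25 min; less 30 min break → 6 h 55 min
Thu: 8:25 AM–5:19 PM = 8 h 54 min; less 30 min break → 8 h 24 min
Total: 4 h 3 min + 6 h 55 min + 8 h 24 min = 19 h 22 min.

19.37 hours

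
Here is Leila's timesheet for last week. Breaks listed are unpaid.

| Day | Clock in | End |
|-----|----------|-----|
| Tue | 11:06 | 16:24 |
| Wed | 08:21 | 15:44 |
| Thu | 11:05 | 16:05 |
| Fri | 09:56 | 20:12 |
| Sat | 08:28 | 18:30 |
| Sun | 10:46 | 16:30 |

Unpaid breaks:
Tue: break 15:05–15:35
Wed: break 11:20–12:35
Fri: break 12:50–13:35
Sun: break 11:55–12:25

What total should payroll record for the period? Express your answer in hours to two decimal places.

Tue: 11:06–16:24 = 5 h 18 min; less 30 min break → 4 h 48 min
Wed: 08:21–15:44 = 7 h 23 min; less 75 min break → 6 h 8 min
Thu: 11:05–16:05 = 5 h 0 min
Fri: 09:56–20:12 = 10 h 16 min; less 45 min break → 9 h 31 min
Sat: 08:28–18:30 = 10 h 2 min
Sun: 10:46–16:30 = 5 h 44 min; less 30 min break → 5 h 14 min
Total: 4 h 48 min + 6 h 8 min + 5 h 0 min + 9 h 31 min + 10 h 2 min + 5 h 14 min = 40 h 43 min.

40.72 hours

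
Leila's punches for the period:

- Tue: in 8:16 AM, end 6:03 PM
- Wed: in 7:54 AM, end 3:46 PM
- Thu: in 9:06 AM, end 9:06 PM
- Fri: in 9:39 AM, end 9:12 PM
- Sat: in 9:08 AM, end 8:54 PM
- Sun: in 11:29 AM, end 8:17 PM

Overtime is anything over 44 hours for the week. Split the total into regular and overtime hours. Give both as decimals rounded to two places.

Tue: 8:16 AM–6:03 PM = 9 h 47 min
Wed: 7:54 AM–3:46 PM = 7 h 52 min
Thu: 9:06 AM–9:06 PM = 12 h 0 min
Fri: 9:39 AM–9:12 PM = 11 h 33 min
Sat: 9:08 AM–8:54 PM = 11 h 46 min
Sun: 11:29 AM–8:17 PM = 8 h 48 min
Total worked: 61 h 46 min = 61.77 h.
Threshold 44 h → overtime 17 h 46 min, regular 44 h 0 min.

Regular 44.00 hours, overtime 17.77 hours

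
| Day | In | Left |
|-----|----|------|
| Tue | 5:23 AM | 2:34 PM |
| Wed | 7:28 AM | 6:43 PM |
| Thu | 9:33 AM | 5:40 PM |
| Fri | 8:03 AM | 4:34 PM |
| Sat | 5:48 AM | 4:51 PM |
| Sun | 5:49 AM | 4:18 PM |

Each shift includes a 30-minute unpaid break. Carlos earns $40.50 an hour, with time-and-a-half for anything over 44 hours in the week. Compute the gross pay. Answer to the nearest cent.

$2486.70

Tue: 5:23 AM–2:34 PM = 9 h 11 min; less 30 min break → 8 h 41 min
Wed: 7:28 AM–6:43 PM = 11 h 15 min; less 30 min break → 10 h 45 min
Thu: 9:33 AM–5:40 PM = 8 h 7 min; less 30 min break → 7 h 37 min
Fri: 8:03 AM–4:34 PM = 8 h 31 min; less 30 min break → 8 h 1 min
Sat: 5:48 AM–4:51 PM = 11 h 3 min; less 30 min break → 10 h 33 min
Sun: 5:49 AM–4:18 PM = 10 h 29 min; less 30 min break → 9 h 59 min
Total worked: 55 h 36 min = 3336 min.
Regular 44 h 0 min = 2640 min at $40.50/h; overtime 11 h 36 min = 696 min at $60.75/h.
Pay = (2640 × $40.50 + 696 × $60.75) ÷ 60 = $2486.70.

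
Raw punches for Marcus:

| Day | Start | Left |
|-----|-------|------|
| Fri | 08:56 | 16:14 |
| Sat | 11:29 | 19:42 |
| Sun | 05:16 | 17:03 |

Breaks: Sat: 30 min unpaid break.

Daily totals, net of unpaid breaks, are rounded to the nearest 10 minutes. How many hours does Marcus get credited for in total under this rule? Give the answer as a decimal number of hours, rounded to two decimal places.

26.83 hours

Fri: 08:56–16:14 = 7 h 18 min → rounds to 7 h 20 min
Sat: 11:29–19:42 = 8 h 13 min − 30 min = 7 h 43 min → rounds to 7 h 40 min
Sun: 05:16–17:03 = 11 h 47 min → rounds to 11 h 50 min
Total credited: 26 h 50 min.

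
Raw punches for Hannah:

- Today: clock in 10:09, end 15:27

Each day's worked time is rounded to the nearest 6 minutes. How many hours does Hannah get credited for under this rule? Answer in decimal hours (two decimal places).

5.30 hours

Today: 10:09–15:27 = 5 h 18 min → rounds to 5 h 18 min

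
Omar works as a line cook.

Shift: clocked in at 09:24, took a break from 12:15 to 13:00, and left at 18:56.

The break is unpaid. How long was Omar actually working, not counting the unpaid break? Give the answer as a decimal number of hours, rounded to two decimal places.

8.78 hours

Shift: 09:24–18:56 = 9 h 32 min; less 45 min break → 8 h 47 min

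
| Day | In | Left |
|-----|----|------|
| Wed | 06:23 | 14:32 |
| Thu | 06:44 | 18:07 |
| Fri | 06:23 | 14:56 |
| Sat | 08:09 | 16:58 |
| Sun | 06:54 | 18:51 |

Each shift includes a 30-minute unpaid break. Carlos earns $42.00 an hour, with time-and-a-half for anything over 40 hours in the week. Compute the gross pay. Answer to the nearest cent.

Wed: 06:23–14:32 = 8 h 9 min; less 30 min break → 7 h 39 min
Thu: 06:44–18:07 = 11 h 23 min; less 30 min break → 10 h 53 min
Fri: 06:23–14:56 = 8 h 33 min; less 30 min break → 8 h 3 min
Sat: 08:09–16:58 = 8 h 49 min; less 30 min break → 8 h 19 min
Sun: 06:54–18:51 = 11 h 57 min; less 30 min break → 11 h 27 min
Total worked: 46 h 21 min = 2781 min.
Regular 40 h 0 min = 2400 min at $42.00/h; overtime 6 h 21 min = 381 min at $63.00/h.
Pay = (2400 × $42.00 + 381 × $63.00) ÷ 60 = $2080.05.

$2080.05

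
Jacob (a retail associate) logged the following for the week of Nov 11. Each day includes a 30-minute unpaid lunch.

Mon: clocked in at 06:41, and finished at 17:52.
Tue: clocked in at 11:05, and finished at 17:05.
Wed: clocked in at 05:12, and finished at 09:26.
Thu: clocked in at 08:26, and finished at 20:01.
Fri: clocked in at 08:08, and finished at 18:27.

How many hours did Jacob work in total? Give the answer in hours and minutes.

Mon: 06:41–17:52 = 11 h 11 min; less 30 min break → 10 h 41 min
Tue: 11:05–17:05 = 6 h 0 min; less 30 min break → 5 h 30 min
Wed: 05:12–09:26 = 4 h 14 min; less 30 min break → 3 h 44 min
Thu: 08:26–20:01 = 11 h 35 min; less 30 min break → 11 h 5 min
Fri: 08:08–18:27 = 10 h 19 min; less 30 min break → 9 h 49 min
Total: 10 h 41 min + 5 h 30 min + 3 h 44 min + 11 h 5 min + 9 h 49 min = 40 h 49 min.

40 h 49 min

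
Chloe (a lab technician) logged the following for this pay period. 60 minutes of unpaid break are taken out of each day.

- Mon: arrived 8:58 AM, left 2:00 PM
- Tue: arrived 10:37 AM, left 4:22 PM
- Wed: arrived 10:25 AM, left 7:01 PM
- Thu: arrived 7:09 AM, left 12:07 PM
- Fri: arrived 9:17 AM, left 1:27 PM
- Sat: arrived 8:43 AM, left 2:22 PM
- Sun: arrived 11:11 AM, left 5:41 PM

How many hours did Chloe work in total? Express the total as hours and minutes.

33 h 40 min

Mon: 8:58 AM–2:00 PM = 5 h 2 min; less 60 min break → 4 h 2 min
Tue: 10:37 AM–4:22 PM = 5 h 45 min; less 60 min break → 4 h 45 min
Wed: 10:25 AM–7:01 PM = 8 h 36 min; less 60 min break → 7 h 36 min
Thu: 7:09 AM–12:07 PM = 4 h 58 min; less 60 min break → 3 h 58 min
Fri: 9:17 AM–1:27 PM = 4 h 10 min; less 60 min break → 3 h 10 min
Sat: 8:43 AM–2:22 PM = 5 h 39 min; less 60 min break → 4 h 39 min
Sun: 11:11 AM–5:41 PM = 6 h 30 min; less 60 min break → 5 h 30 min
Total: 4 h 2 min + 4 h 45 min + 7 h 36 min + 3 h 58 min + 3 h 10 min + 4 h 39 min + 5 h 30 min = 33 h 40 min.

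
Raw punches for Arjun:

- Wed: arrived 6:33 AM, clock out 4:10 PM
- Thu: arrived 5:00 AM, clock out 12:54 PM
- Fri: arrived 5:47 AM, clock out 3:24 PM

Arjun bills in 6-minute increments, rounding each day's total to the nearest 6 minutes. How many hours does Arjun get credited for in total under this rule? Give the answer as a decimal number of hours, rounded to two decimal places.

Wed: 6:33 AM–4:10 PM = 9 h 37 min → rounds to 9 h 36 min
Thu: 5:00 AM–12:54 PM = 7 h 54 min → rounds to 7 h 54 min
Fri: 5:47 AM–3:24 PM = 9 h 37 min → rounds to 9 h 36 min
Total credited: 27 h 6 min.

27.10 hours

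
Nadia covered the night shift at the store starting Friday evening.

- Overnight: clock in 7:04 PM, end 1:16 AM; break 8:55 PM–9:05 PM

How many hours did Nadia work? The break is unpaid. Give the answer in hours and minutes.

6 h 2 min

Overnight: 7:04 PM → midnight = 4 h 56 min; midnight → 1:16 AM = 1 h 16 min; span 6 h 12 min; less 10 min break → 6 h 2 min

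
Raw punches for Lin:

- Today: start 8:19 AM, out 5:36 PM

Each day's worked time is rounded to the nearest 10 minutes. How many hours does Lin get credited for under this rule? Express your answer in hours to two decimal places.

9.33 hours

Today: 8:19 AM–5:36 PM = 9 h 17 min → rounds to 9 h 20 min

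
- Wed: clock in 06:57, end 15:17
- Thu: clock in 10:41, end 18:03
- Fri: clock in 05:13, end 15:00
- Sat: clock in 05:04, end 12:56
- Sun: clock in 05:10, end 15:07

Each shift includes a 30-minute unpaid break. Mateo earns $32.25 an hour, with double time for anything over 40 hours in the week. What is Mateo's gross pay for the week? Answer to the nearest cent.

$1341.60

Wed: 06:57–15:17 = 8 h 20 min; less 30 min break → 7 h 50 min
Thu: 10:41–18:03 = 7 h 22 min; less 30 min break → 6 h 52 min
Fri: 05:13–15:00 = 9 h 47 min; less 30 min break → 9 h 17 min
Sat: 05:04–12:56 = 7 h 52 min; less 30 min break → 7 h 22 min
Sun: 05:10–15:07 = 9 h 57 min; less 30 min break → 9 h 27 min
Total worked: 40 h 48 min = 2448 min.
Regular 40 h 0 min = 2400 min at $32.25/h; overtime 0 h 48 min = 48 min at $64.50/h.
Pay = (2400 × $32.25 + 48 × $64.50) ÷ 60 = $1341.60.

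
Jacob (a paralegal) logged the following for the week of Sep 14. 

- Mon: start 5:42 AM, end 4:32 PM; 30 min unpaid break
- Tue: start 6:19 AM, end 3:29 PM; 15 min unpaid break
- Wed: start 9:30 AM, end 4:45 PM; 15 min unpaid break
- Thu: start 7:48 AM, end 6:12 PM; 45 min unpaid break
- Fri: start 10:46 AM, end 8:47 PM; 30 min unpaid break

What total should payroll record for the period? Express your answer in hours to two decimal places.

45.42 hours

Mon: 5:42 AM–4:32 PM = 10 h 50 min; less 30 min break → 10 h 20 min
Tue: 6:19 AM–3:29 PM = 9 h 10 min; less 15 min break → 8 h 55 min
Wed: 9:30 AM–4:45 PM = 7 h 15 min; less 15 min break → 7 h 0 min
Thu: 7:48 AM–6:12 PM = 10 h 24 min; less 45 min break → 9 h 39 min
Fri: 10:46 AM–8:47 PM = 10 h 1 min; less 30 min break → 9 h 31 min
Total: 10 h 20 min + 8 h 55 min + 7 h 0 min + 9 h 39 min + 9 h 31 min = 45 h 25 min.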